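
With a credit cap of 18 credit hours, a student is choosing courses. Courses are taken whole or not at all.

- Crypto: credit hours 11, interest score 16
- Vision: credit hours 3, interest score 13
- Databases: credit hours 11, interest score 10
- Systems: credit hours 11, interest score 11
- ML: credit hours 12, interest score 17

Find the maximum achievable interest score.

30

This is an integer program with binary decision variables.
Vision + ML: credit hours 3 + 12 = 15 ≤ 18, interest score 13 + 17 = 30.
Vision + Systems: credit hours 3 + 11 = 14 ≤ 18, interest score 13 + 11 = 24.
Crypto + Vision: credit hours 11 + 3 = 14 ≤ 18, interest score 16 + 13 = 29.
Best is Vision and ML with total interest score 30.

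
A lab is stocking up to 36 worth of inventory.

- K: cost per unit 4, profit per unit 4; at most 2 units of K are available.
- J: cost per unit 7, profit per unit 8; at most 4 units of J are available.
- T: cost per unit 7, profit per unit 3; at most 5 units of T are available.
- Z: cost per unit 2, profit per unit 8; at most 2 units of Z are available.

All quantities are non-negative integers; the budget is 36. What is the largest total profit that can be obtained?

4×J and 2×Z: cost 32 ≤ 36, profit 4·8 + 2·8 = 48.
1×K, 4×J, and 2×Z: cost 36 ≤ 36, profit 1·4 + 4·8 + 2·8 = 52.
Best is 52.

52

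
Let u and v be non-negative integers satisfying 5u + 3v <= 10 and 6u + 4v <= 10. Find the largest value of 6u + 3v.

(u,v)=(1,1) is feasible, giving 9.
(u,v)=(0,2) is feasible, giving 6.
(u,v)=(1,0) is feasible, giving 6.
Maximum is 9 at (u,v)=(1,1).

9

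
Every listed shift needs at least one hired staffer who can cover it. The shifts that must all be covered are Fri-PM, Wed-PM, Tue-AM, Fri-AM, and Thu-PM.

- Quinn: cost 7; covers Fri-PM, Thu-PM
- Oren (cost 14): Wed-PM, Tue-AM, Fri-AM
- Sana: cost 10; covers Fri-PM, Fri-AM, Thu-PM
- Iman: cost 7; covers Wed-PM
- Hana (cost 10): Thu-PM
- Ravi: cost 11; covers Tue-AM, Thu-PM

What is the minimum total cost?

The greedy cost-per-new-shift heuristic would pick Sana and Oren for 24, but a cheaper cover exists.
Choose Quinn and Oren: together they cover Fri-PM, Wed-PM, Tue-AM, Fri-AM, Thu-PM — every shift.
Total cost: 7 + 14 = 21.
No cover costs less than 21.

21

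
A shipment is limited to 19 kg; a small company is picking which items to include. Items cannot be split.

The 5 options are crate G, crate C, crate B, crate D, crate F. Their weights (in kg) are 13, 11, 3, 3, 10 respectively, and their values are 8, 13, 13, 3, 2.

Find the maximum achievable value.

Allowing fractional choices, the relaxed optimum would be about 30.2, but items are indivisible.
crate G + crate B + crate D: weight 13 + 3 + 3 = 19 ≤ 19, value 8 + 13 + 3 = 24.
crate C + crate B: weight 11 + 3 = 14 ≤ 19, value 13 + 13 = 26.
crate C + crate B + crate D: weight 11 + 3 + 3 = 17 ≤ 19, value 13 + 13 + 3 = 29.
Best is crate C, crate B, and crate D with total value 29.

29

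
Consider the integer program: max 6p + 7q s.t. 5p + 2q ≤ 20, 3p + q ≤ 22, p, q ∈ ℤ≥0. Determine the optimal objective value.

70

(p,q)=(0,10): 5·0+2·10=20≤20, 3·0+1·10=10≤22, objective 70.
(p,q)=(0,9): 5·0+2·9=18≤20, 3·0+1·9=9≤22, objective 63.
No feasible integer point exceeds 70.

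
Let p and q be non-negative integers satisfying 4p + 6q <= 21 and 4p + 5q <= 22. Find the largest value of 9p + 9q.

45

(p,q)=(5,0): 4·5+6·0=20≤21, 4·5+5·0=20≤22, objective 45.
(p,q)=(4,0): 4·4+6·0=16≤21, 4·4+5·0=16≤22, objective 36.
Maximum is 45 at (p,q)=(5,0).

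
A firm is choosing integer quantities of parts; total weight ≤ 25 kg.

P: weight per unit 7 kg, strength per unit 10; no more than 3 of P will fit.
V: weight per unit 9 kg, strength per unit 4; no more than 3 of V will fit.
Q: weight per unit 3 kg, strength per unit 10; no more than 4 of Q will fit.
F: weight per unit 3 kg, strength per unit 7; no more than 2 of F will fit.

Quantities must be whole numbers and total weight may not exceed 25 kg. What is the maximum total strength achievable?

1×P, 4×Q, and 1×F: weight 22 ≤ 25, strength 1·10 + 4·10 + 1·7 = 57.
1×P, 4×Q, and 2×F: weight 25 ≤ 25, strength 1·10 + 4·10 + 2·7 = 64.
Best is 64.

64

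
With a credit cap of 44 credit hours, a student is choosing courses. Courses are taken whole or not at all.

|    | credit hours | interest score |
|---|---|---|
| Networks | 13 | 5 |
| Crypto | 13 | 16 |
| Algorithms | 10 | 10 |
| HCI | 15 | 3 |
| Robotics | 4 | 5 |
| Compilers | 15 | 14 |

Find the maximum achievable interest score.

45

Allowing fractional choices, the relaxed optimum would be about 45.8, but courses are indivisible.
Crypto + Algorithms + Compilers: credit hours 13 + 10 + 15 = 38 ≤ 44, interest score 16 + 10 + 14 = 40.
Crypto + Algorithms + Robotics + Compilers: credit hours 13 + 10 + 4 + 15 = 42 ≤ 44, interest score 16 + 10 + 5 + 14 = 45.
Best is Crypto, Algorithms, Robotics, and Compilers with total interest score 45.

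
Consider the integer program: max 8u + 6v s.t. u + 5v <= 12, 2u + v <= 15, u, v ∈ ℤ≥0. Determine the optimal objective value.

62

(u,v)=(7,1) is feasible, giving 62.
(u,v)=(7,0) is feasible, giving 56.
(u,v)=(6,1) is feasible, giving 54.
Maximum is 62 at (u,v)=(7,1).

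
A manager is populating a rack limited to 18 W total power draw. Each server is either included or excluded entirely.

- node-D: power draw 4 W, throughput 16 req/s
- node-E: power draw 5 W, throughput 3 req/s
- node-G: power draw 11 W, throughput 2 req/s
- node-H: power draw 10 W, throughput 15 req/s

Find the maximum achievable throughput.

node-D + node-E: power draw 4 + 5 = 9 ≤ 18, throughput 16 + 3 = 19.
node-D + node-H: power draw 4 + 10 = 14 ≤ 18, throughput 16 + 15 = 31.
Best is node-D and node-H with total throughput 31.

31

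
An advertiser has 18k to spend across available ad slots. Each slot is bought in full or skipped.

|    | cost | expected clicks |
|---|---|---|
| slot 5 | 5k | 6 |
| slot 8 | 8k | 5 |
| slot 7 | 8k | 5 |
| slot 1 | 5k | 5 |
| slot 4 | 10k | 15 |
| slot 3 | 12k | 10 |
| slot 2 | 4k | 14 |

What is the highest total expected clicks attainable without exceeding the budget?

29

Take slot 4 and slot 2: cost 10 + 4 = 14 ≤ 18, expected clicks 15 + 14 = 29.
No other feasible combination does better.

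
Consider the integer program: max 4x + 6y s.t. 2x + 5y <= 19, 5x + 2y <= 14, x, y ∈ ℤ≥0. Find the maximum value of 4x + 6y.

22

(x,y)=(1,3) is feasible, giving 22.
(x,y)=(2,2) is feasible, giving 20.
(x,y)=(0,3) is feasible, giving 18.
The best lattice point is (1,3), giving 22.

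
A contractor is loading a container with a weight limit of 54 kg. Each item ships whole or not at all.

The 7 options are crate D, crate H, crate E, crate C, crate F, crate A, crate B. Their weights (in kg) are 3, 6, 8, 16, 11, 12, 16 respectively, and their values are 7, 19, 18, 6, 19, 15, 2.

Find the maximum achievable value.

78

Allowing fractional choices, the relaxed optimum would be about 83.2, but items are indivisible.
crate D + crate H + crate E + crate F + crate A: weight 3 + 6 + 8 + 11 + 12 = 40 ≤ 54, value 7 + 19 + 18 + 19 + 15 = 78.
crate H + crate E + crate C + crate F + crate A: weight 6 + 8 + 16 + 11 + 12 = 53 ≤ 54, value 19 + 18 + 6 + 19 + 15 = 77.
Best is crate D, crate H, crate E, crate F, and crate A with total value 78.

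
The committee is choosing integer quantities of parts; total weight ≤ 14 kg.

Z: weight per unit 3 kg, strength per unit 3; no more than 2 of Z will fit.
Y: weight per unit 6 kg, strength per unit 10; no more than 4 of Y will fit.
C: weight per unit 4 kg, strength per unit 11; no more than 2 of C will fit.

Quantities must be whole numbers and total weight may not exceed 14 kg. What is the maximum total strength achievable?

32

C has the best ratio (11/4); taking only C gives at most 2×11 = 22 (stopped by the supply cap of 2).
Mixing does better — 1×Y and 2×C: weight 14 ≤ 14, strength 1·10 + 2·11 = 32.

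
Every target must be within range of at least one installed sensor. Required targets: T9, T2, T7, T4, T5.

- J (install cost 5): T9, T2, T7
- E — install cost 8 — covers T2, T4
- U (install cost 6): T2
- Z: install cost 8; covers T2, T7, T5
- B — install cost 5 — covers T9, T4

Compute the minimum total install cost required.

The greedy cost-per-new-target heuristic would pick J, B, and Z for 18, but a cheaper cover exists.
Choose Z and B: together they cover T9, T2, T7, T4, T5 — every target.
Total install cost: 8 + 5 = 13.
No cover costs less than 13.

13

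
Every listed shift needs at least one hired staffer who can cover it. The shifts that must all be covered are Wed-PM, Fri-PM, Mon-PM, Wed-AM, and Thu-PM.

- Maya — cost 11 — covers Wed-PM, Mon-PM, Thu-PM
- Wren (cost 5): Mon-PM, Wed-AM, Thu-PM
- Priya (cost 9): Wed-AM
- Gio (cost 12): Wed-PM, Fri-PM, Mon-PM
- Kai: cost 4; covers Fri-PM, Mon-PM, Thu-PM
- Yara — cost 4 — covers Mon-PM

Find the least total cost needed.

17

The greedy cost-per-new-shift heuristic would pick Kai, Wren, and Maya for 20, but a cheaper cover exists.
Choose Wren and Gio: together they cover Wed-PM, Fri-PM, Mon-PM, Wed-AM, Thu-PM — every shift.
Total cost: 5 + 12 = 17.
No cover costs less than 17.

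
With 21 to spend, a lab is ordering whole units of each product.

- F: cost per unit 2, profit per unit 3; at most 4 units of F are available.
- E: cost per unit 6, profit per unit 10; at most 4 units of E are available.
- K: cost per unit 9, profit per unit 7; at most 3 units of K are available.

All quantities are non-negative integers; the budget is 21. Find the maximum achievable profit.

33

This is a bounded integer knapsack.
E has the best ratio (10/6); taking only E gives at most 3×10 = 30 (stopped by the cost limit).
Mixing does better — 1×F and 3×E: cost 20 ≤ 21, profit 1·3 + 3·10 = 33.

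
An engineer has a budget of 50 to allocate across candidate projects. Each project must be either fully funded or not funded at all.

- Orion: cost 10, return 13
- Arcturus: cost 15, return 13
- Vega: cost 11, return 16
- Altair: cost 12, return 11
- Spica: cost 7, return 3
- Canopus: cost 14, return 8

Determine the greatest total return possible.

Orion + Arcturus + Vega + Canopus: cost 10 + 15 + 11 + 14 = 50 ≤ 50, return 13 + 13 + 16 + 8 = 50.
Orion + Vega + Altair + Canopus: cost 10 + 11 + 12 + 14 = 47 ≤ 50, return 13 + 16 + 11 + 8 = 48.
Orion + Arcturus + Vega + Altair: cost 10 + 15 + 11 + 12 = 48 ≤ 50, return 13 + 13 + 16 + 11 = 53.
Best is Orion, Arcturus, Vega, and Altair with total return 53.

53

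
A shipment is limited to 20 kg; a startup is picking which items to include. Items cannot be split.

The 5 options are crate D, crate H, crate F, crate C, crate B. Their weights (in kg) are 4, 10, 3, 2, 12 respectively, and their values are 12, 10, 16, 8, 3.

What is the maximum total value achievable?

46

This is an integer program with binary decision variables.
Take crate D, crate H, crate F, and crate C: weight 4 + 10 + 3 + 2 = 19 ≤ 20, value 12 + 10 + 16 + 8 = 46.
No other feasible combination does better.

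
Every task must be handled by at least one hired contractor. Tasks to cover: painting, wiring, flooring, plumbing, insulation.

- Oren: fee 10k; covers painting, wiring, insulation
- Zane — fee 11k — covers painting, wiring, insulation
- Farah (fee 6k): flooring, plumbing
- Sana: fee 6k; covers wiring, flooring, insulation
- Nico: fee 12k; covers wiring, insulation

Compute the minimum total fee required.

Choose Oren and Farah: together they cover painting, wiring, flooring, plumbing, insulation — every task.
Total fee: 10 + 6 = 16.

16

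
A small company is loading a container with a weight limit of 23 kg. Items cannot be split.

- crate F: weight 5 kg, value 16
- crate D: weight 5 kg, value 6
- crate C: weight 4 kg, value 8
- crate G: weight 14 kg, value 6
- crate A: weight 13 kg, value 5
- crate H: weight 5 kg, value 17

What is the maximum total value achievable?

This is a 0-1 knapsack instance.
crate F + crate D + crate C + crate H: weight 5 + 5 + 4 + 5 = 19 ≤ 23, value 16 + 6 + 8 + 17 = 47.
crate F + crate C + crate H: weight 5 + 4 + 5 = 14 ≤ 23, value 16 + 8 + 17 = 41.
crate F + crate D + crate H: weight 5 + 5 + 5 = 15 ≤ 23, value 16 + 6 + 17 = 39.
Best is crate F, crate D, crate C, and crate H with total value 47.

47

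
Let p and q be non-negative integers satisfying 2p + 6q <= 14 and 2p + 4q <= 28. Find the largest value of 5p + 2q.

35

(p,q)=(7,0): 2·7+6·0=14≤14, 2·7+4·0=14≤28, objective 35.
(p,q)=(6,0): 2·6+6·0=12≤14, 2·6+4·0=12≤28, objective 30.
The best lattice point is (7,0), giving 35.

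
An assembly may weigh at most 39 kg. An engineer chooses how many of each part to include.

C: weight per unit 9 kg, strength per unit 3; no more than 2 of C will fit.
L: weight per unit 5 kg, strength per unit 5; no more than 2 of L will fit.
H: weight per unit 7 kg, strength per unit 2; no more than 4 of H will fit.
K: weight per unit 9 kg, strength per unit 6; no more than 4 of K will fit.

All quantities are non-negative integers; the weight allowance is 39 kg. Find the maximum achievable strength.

L has the best ratio (5/5); taking only L gives at most 2×5 = 10 (stopped by the supply cap of 2).
Mixing does better — 2×L and 3×K: weight 37 ≤ 39, strength 2·5 + 3·6 = 28.

28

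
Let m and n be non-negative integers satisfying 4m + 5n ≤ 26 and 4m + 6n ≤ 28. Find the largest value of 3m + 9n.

The continuous relaxation peaks at (0, 4.67) with value 42.00; rounding to a feasible lattice point costs some objective.
(m,n)=(1,4): 4·1+5·4=24≤26, 4·1+6·4=28≤28, objective 39.
(m,n)=(0,4): 4·0+5·4=20≤26, 4·0+6·4=24≤28, objective 36.
No feasible integer point exceeds 39.

39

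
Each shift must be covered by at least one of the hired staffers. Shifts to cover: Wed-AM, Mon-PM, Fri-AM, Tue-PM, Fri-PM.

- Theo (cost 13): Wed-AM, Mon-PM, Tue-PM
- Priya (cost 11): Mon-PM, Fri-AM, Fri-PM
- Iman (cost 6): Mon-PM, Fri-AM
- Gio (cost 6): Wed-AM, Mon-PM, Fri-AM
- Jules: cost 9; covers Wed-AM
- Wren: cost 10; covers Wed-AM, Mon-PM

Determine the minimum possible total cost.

The greedy cost-per-new-shift heuristic would pick Gio, Priya, and Theo for 30, but a cheaper cover exists.
Choose Theo and Priya: together they cover Wed-AM, Mon-PM, Fri-AM, Tue-PM, Fri-PM — every shift.
Total cost: 13 + 11 = 24.
No cover costs less than 24.

24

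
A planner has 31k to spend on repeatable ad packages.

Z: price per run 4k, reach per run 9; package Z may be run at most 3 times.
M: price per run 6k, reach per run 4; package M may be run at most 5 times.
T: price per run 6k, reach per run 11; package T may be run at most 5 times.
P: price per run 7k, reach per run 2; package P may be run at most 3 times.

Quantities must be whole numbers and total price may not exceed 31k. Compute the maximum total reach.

60

5×T: price 30 ≤ 31, reach 5·11 = 55.
3×Z and 3×T: price 30 ≤ 31, reach 3·9 + 3·11 = 60.
Best is 60.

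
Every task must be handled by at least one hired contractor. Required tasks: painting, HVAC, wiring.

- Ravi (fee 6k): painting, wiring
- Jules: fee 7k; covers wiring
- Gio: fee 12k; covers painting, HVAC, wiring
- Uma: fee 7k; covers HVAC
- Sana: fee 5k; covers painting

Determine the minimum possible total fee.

The greedy cost-per-new-task heuristic would pick Ravi and Uma for 13, but a cheaper cover exists.
Gio alone covers painting, HVAC, wiring — every task.
Total fee: 12.
No cover costs less than 12.

12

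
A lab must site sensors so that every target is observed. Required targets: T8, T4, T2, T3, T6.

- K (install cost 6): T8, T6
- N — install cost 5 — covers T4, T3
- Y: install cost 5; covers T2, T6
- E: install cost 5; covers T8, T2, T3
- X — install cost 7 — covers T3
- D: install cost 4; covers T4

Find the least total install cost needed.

Choose Y, E, and D: together they cover T8, T4, T2, T3, T6 — every target.
Total install cost: 5 + 5 + 4 = 14.

14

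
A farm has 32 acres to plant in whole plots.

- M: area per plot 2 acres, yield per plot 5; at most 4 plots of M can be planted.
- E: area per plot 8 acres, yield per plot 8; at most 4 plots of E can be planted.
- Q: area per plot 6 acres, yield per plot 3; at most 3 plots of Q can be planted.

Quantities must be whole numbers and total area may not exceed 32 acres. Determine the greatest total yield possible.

M has the best ratio (5/2); taking only M gives at most 4×5 = 20 (stopped by the supply cap of 4).
Mixing does better — 4×M and 3×E: area 32 ≤ 32, yield 4·5 + 3·8 = 44.

44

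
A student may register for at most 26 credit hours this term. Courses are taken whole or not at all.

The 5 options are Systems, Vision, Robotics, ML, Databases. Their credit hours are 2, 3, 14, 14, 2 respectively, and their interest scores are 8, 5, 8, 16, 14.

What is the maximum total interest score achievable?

Allowing fractional choices, the relaxed optimum would be about 45.9, but courses are indivisible.
Systems + ML + Databases: credit hours 2 + 14 + 2 = 18 ≤ 26, interest score 8 + 16 + 14 = 38.
Vision + ML + Databases: credit hours 3 + 14 + 2 = 19 ≤ 26, interest score 5 + 16 + 14 = 35.
Systems + Vision + ML + Databases: credit hours 2 + 3 + 14 + 2 = 21 ≤ 26, interest score 8 + 5 + 16 + 14 = 43.
Best is Systems, Vision, ML, and Databases with total interest score 43.

43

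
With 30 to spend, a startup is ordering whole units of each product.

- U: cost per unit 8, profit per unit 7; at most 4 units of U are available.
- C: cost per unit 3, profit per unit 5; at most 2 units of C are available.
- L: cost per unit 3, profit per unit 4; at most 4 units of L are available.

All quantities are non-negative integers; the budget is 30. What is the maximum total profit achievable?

C has the best ratio (5/3); taking only C gives at most 2×5 = 10 (stopped by the supply cap of 2).
Mixing does better — 1×U, 2×C, and 4×L: cost 26 ≤ 30, profit 1·7 + 2·5 + 4·4 = 33.

33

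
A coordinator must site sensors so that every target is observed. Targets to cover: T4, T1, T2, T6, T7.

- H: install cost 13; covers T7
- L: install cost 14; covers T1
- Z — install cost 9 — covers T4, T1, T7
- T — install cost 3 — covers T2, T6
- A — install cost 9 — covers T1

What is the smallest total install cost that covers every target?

Choose Z and T: together they cover T4, T1, T2, T6, T7 — every target.
Total install cost: 9 + 3 = 12.
No cover costs less than 12.

12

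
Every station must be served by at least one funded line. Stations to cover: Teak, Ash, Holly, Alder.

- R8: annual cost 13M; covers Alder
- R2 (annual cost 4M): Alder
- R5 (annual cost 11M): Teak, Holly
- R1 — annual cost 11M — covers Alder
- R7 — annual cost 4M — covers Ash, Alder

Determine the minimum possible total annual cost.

15

Choose R5 and R7: together they cover Teak, Ash, Holly, Alder — every station.
Total annual cost: 11 + 4 = 15.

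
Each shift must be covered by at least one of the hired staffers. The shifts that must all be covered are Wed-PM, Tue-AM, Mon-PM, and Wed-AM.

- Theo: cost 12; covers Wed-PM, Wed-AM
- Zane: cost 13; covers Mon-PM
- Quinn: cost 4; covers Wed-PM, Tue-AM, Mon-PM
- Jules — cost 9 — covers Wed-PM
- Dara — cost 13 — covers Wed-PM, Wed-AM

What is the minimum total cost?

Choose Theo and Quinn: together they cover Wed-PM, Tue-AM, Mon-PM, Wed-AM — every shift.
Total cost: 12 + 4 = 16.
No cover costs less than 16.

16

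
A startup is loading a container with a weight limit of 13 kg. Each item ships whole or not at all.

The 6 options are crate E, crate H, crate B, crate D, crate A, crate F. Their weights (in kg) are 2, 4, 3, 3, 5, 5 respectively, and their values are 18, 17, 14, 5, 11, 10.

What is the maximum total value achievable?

54

Allowing fractional choices, the relaxed optimum would be about 57.8, but items are indivisible.
crate E + crate B + crate D + crate A: weight 2 + 3 + 3 + 5 = 13 ≤ 13, value 18 + 14 + 5 + 11 = 48.
crate E + crate H + crate B: weight 2 + 4 + 3 = 9 ≤ 13, value 18 + 17 + 14 = 49.
crate E + crate H + crate B + crate D: weight 2 + 4 + 3 + 3 = 12 ≤ 13, value 18 + 17 + 14 + 5 = 54.
Best is crate E, crate H, crate B, and crate D with total value 54.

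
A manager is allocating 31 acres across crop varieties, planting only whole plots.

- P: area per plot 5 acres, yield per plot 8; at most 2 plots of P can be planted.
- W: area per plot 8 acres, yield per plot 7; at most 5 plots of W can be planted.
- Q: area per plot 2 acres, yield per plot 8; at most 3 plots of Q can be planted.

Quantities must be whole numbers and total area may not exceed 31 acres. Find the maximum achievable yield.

Take 2×P, 1×W, and 3×Q: area 24 ≤ 31, yield 2·8 + 1·7 + 3·8 = 47.
Q has the best ratio (8/2) and is taken to its limit of 3; remaining capacity is filled optimally with the others.

47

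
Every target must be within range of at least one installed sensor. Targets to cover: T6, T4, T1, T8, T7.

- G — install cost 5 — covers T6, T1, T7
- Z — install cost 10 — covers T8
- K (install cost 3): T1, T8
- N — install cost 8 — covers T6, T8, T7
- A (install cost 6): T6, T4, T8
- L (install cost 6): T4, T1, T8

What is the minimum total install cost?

The greedy cost-per-new-target heuristic would pick K, G, and A for 14, but a cheaper cover exists.
Choose G and A: together they cover T6, T4, T1, T8, T7 — every target.
Total install cost: 5 + 6 = 11.
No cover costs less than 11.

11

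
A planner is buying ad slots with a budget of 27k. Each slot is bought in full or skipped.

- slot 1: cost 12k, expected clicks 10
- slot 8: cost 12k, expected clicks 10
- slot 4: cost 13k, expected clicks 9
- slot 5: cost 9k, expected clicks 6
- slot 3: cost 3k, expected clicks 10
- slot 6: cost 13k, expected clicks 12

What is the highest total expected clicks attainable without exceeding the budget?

Allowing fractional choices, the relaxed optimum would be about 31.2, but ad slots are indivisible.
slot 1 + slot 5 + slot 3: cost 12 + 9 + 3 = 24 ≤ 27, expected clicks 10 + 6 + 10 = 26.
slot 5 + slot 3 + slot 6: cost 9 + 3 + 13 = 25 ≤ 27, expected clicks 6 + 10 + 12 = 28.
slot 1 + slot 8 + slot 3: cost 12 + 12 + 3 = 27 ≤ 27, expected clicks 10 + 10 + 10 = 30.
Best is slot 1, slot 8, and slot 3 with total expected clicks 30.

30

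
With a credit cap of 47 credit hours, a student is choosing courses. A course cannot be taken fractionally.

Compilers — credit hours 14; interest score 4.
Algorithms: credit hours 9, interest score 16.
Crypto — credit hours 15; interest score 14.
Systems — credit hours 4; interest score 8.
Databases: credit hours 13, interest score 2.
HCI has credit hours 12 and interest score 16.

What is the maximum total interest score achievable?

Allowing fractional choices, the relaxed optimum would be about 56.0, but courses are indivisible.
Algorithms + Crypto + Systems + HCI: credit hours 9 + 15 + 4 + 12 = 40 ≤ 47, interest score 16 + 14 + 8 + 16 = 54.
Algorithms + Crypto + HCI: credit hours 9 + 15 + 12 = 36 ≤ 47, interest score 16 + 14 + 16 = 46.
Best is Algorithms, Crypto, Systems, and HCI with total interest score 54.

54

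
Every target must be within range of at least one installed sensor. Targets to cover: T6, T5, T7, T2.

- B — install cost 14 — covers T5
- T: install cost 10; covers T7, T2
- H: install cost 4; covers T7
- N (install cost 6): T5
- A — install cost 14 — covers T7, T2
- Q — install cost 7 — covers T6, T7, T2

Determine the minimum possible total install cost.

Choose N and Q: together they cover T6, T5, T7, T2 — every target.
Total install cost: 6 + 7 = 13.
No cover costs less than 13.

13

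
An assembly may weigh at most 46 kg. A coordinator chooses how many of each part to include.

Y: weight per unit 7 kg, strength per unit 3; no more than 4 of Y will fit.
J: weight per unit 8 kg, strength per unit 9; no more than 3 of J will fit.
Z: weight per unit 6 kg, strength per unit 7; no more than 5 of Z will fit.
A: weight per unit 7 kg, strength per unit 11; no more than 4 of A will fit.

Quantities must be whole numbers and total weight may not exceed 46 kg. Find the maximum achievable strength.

Take 3×Z and 4×A: weight 46 ≤ 46, strength 3·7 + 4·11 = 65.
A has the best ratio (11/7) and is taken to its limit of 4; remaining capacity is filled optimally with the others.

65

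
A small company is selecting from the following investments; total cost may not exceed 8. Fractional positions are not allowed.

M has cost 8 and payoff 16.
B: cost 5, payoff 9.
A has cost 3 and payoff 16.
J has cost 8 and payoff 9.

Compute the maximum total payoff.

25

Allowing fractional choices, the relaxed optimum would be about 26.0, but investments are indivisible.
B + A: cost 5 + 3 = 8 ≤ 8, payoff 9 + 16 = 25.
A: cost 3 ≤ 8, payoff 16.
Best is B and A with total payoff 25.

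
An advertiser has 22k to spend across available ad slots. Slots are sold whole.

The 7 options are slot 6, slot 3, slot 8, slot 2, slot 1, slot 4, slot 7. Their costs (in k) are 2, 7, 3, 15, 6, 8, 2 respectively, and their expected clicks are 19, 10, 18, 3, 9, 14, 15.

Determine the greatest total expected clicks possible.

Allowing fractional choices, the relaxed optimum would be about 76.4, but ad slots are indivisible.
slot 6 + slot 8 + slot 1 + slot 4 + slot 7: cost 2 + 3 + 6 + 8 + 2 = 21 ≤ 22, expected clicks 19 + 18 + 9 + 14 + 15 = 75.
slot 6 + slot 3 + slot 8 + slot 4 + slot 7: cost 2 + 7 + 3 + 8 + 2 = 22 ≤ 22, expected clicks 19 + 10 + 18 + 14 + 15 = 76.
Best is slot 6, slot 3, slot 8, slot 4, and slot 7 with total expected clicks 76.

76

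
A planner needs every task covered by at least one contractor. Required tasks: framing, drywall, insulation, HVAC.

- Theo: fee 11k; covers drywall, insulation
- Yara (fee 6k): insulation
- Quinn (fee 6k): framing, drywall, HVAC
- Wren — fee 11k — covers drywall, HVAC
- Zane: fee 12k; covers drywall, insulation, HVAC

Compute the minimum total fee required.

12

Choose Yara and Quinn: together they cover framing, drywall, insulation, HVAC — every task.
Total fee: 6 + 6 = 12.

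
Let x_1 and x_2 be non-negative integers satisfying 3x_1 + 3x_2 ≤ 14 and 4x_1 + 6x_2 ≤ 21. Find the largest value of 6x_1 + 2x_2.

The continuous relaxation peaks at (4.67, 0) with value 28.00; rounding to a feasible lattice point costs some objective.
(x_1,x_2)=(4,0): 3·4+3·0=12≤14, 4·4+6·0=16≤21, objective 24.
(x_1,x_2)=(3,1): 3·3+3·1=12≤14, 4·3+6·1=18≤21, objective 20.
(x_1,x_2)=(3,0): 3·3+3·0=9≤14, 4·3+6·0=12≤21, objective 18.
The best lattice point is (4,0), giving 24.

24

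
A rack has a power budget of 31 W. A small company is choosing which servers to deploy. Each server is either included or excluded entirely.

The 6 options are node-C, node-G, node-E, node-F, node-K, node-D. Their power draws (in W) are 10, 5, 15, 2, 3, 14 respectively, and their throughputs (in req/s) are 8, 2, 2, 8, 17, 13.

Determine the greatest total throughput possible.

46

Take node-C, node-F, node-K, and node-D: power draw 10 + 2 + 3 + 14 = 29 ≤ 31, throughput 8 + 8 + 17 + 13 = 46.
No other feasible combination does better.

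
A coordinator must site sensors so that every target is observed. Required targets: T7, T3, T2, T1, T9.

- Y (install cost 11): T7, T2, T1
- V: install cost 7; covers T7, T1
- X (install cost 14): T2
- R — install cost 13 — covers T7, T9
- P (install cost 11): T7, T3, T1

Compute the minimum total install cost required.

The greedy cost-per-new-target heuristic would pick V, Y, P, and R for 42, but a cheaper cover exists.
Choose Y, R, and P: together they cover T7, T3, T2, T1, T9 — every target.
Total install cost: 11 + 13 + 11 = 35.
No cover costs less than 35.

35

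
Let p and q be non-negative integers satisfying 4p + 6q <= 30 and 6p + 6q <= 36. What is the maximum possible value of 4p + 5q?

(p,q)=(3,3): 4·3+6·3=30≤30, 6·3+6·3=36≤36, objective 27.
(p,q)=(4,2): 4·4+6·2=28≤30, 6·4+6·2=36≤36, objective 26.
Maximum is 27 at (p,q)=(3,3).

27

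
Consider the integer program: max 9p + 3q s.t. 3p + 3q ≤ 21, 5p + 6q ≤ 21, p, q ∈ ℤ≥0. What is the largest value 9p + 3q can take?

The continuous relaxation peaks at (4.2, 0) with value 37.80; rounding to a feasible lattice point costs some objective.
(p,q)=(4,0) is feasible, giving 36.
(p,q)=(3,1) is feasible, giving 30.
(p,q)=(3,0) is feasible, giving 27.
The best lattice point is (4,0), giving 36.

36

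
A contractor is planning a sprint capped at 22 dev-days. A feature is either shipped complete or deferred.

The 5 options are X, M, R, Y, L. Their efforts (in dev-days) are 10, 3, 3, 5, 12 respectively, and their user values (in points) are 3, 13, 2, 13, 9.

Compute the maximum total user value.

X + M + R + Y: effort 10 + 3 + 3 + 5 = 21 ≤ 22, user value 3 + 13 + 2 + 13 = 31.
M + Y + L: effort 3 + 5 + 12 = 20 ≤ 22, user value 13 + 13 + 9 = 35.
Best is M, Y, and L with total user value 35.

35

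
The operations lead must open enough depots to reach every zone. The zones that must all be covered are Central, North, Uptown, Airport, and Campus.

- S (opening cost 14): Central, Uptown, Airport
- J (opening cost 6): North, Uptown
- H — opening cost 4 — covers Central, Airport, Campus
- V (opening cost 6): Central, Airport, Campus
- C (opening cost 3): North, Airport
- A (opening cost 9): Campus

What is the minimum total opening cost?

Choose J and H: together they cover Central, North, Uptown, Airport, Campus — every zone.
Total opening cost: 6 + 4 = 10.
No cover costs less than 10.

10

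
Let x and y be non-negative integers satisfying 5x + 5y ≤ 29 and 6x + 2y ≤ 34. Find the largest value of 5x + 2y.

25

(x,y)=(5,0): 5·5+5·0=25≤29, 6·5+2·0=30≤34, objective 25.
(x,y)=(4,1): 5·4+5·1=25≤29, 6·4+2·1=26≤34, objective 22.
(x,y)=(4,0): 5·4+5·0=20≤29, 6·4+2·0=24≤34, objective 20.
The best lattice point is (5,0), giving 25.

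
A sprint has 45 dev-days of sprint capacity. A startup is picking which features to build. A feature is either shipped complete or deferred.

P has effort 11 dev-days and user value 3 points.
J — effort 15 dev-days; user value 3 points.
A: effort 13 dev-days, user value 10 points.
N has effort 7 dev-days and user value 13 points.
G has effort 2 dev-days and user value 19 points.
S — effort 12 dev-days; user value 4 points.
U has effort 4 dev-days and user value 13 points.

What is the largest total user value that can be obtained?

A + N + G + S + U: effort 13 + 7 + 2 + 12 + 4 = 38 ≤ 45, user value 10 + 13 + 19 + 4 + 13 = 59.
P + A + N + G + U: effort 11 + 13 + 7 + 2 + 4 = 37 ≤ 45, user value 3 + 10 + 13 + 19 + 13 = 58.
Best is A, N, G, S, and U with total user value 59.

59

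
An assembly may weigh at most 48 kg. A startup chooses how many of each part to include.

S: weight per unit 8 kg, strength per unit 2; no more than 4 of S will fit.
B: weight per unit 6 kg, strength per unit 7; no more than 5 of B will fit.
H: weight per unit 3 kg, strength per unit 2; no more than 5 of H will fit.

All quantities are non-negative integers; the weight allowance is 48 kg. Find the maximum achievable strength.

45

B has the best ratio (7/6); taking only B gives at most 5×7 = 35 (stopped by the supply cap of 5).
Mixing does better — 5×B and 5×H: weight 45 ≤ 48, strength 5·7 + 5·2 = 45.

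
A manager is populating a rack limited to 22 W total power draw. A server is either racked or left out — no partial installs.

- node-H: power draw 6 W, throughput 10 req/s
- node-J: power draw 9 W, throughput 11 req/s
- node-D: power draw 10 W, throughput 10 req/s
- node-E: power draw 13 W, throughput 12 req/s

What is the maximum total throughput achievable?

23

Allowing fractional choices, the relaxed optimum would be about 28.0, but servers are indivisible.
node-J + node-E: power draw 9 + 13 = 22 ≤ 22, throughput 11 + 12 = 23.
node-H + node-J: power draw 6 + 9 = 15 ≤ 22, throughput 10 + 11 = 21.
node-H + node-E: power draw 6 + 13 = 19 ≤ 22, throughput 10 + 12 = 22.
Best is node-J and node-E with total throughput 23.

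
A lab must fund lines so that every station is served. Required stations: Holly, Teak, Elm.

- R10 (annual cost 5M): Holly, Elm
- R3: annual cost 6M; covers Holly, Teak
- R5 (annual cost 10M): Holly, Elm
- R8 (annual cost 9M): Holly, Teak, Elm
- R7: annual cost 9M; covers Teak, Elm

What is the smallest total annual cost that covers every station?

9

The greedy cost-per-new-station heuristic would pick R10 and R3 for 11, but a cheaper cover exists.
R8 alone covers Holly, Teak, Elm — every station.
Total annual cost: 9.
No cover costs less than 9.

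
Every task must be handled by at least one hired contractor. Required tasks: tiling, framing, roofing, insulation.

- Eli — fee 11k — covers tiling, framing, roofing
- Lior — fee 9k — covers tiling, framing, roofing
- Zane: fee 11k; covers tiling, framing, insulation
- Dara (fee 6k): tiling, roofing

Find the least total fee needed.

17

The greedy cost-per-new-task heuristic would pick Lior and Zane for 20, but a cheaper cover exists.
Choose Zane and Dara: together they cover tiling, framing, roofing, insulation — every task.
Total fee: 11 + 6 = 17.
No cover costs less than 17.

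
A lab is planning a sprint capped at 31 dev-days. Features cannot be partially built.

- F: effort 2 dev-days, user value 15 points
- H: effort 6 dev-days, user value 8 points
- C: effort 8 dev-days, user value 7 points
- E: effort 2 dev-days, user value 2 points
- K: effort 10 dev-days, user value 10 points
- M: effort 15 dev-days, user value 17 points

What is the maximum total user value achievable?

47

Allowing fractional choices, the relaxed optimum would be about 48.0, but features are indivisible.
F + E + K + M: effort 2 + 2 + 10 + 15 = 29 ≤ 31, user value 15 + 2 + 10 + 17 = 44.
F + H + E + M: effort 2 + 6 + 2 + 15 = 25 ≤ 31, user value 15 + 8 + 2 + 17 = 42.
F + H + C + M: effort 2 + 6 + 8 + 15 = 31 ≤ 31, user value 15 + 8 + 7 + 17 = 47.
Best is F, H, C, and M with total user value 47.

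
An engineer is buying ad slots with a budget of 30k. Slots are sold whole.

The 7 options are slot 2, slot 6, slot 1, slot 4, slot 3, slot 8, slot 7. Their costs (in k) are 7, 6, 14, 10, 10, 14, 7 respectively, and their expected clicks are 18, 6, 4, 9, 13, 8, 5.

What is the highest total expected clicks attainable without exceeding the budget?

42

Allowing fractional choices, the relaxed optimum would be about 43.3, but ad slots are indivisible.
slot 2 + slot 6 + slot 3 + slot 7: cost 7 + 6 + 10 + 7 = 30 ≤ 30, expected clicks 18 + 6 + 13 + 5 = 42.
slot 2 + slot 4 + slot 3: cost 7 + 10 + 10 = 27 ≤ 30, expected clicks 18 + 9 + 13 = 40.
Best is slot 2, slot 6, slot 3, and slot 7 with total expected clicks 42.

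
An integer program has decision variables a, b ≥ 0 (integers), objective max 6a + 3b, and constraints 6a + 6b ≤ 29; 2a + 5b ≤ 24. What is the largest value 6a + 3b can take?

Relaxing integrality, the LP optimum is 29.00 at (a,b) = (4.83, 0), which is not an integer point.
(a,b)=(4,0): 6·4+6·0=24≤29, 2·4+5·0=8≤24, objective 24.
(a,b)=(3,1): 6·3+6·1=24≤29, 2·3+5·1=11≤24, objective 21.
(a,b)=(3,0): 6·3+6·0=18≤29, 2·3+5·0=6≤24, objective 18.
No feasible integer point exceeds 24.

24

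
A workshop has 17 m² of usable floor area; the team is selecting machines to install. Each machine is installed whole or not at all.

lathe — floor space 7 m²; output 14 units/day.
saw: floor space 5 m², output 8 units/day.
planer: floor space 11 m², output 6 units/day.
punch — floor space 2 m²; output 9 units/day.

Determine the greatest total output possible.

This is an integer program with binary decision variables.
lathe + saw: floor space 7 + 5 = 12 ≤ 17, output 14 + 8 = 22.
lathe + punch: floor space 7 + 2 = 9 ≤ 17, output 14 + 9 = 23.
lathe + saw + punch: floor space 7 + 5 + 2 = 14 ≤ 17, output 14 + 8 + 9 = 31.
Best is lathe, saw, and punch with total output 31.

31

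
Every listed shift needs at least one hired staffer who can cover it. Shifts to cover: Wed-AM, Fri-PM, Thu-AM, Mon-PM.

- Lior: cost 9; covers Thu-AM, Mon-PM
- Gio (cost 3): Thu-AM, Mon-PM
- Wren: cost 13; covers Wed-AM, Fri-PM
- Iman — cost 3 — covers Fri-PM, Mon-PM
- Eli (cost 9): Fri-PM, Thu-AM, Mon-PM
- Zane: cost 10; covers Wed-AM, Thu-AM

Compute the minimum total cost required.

Choose Iman and Zane: together they cover Wed-AM, Fri-PM, Thu-AM, Mon-PM — every shift.
Total cost: 3 + 10 = 13.

13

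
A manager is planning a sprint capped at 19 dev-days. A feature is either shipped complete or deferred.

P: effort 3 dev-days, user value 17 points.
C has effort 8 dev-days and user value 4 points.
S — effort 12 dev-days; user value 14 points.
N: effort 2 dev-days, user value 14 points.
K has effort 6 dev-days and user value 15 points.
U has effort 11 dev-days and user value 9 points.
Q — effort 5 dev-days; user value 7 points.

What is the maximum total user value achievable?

53

Allowing fractional choices, the relaxed optimum would be about 56.5, but features are indivisible.
P + N + K: effort 3 + 2 + 6 = 11 ≤ 19, user value 17 + 14 + 15 = 46.
P + N + K + Q: effort 3 + 2 + 6 + 5 = 16 ≤ 19, user value 17 + 14 + 15 + 7 = 53.
P + C + N + K: effort 3 + 8 + 2 + 6 = 19 ≤ 19, user value 17 + 4 + 14 + 15 = 50.
Best is P, N, K, and Q with total user value 53.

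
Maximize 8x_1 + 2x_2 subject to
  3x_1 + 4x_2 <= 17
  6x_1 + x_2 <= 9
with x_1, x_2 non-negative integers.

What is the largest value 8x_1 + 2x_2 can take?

14

Relaxing integrality, the LP optimum is 14.38 at (x_1,x_2) = (0.905, 3.57), which is not an integer point.
(x_1,x_2)=(1,3): 3·1+4·3=15≤17, 6·1+1·3=9≤9, objective 14.
(x_1,x_2)=(1,2): 3·1+4·2=11≤17, 6·1+1·2=8≤9, objective 12.
(x_1,x_2)=(0,4): 3·0+4·4=16≤17, 6·0+1·4=4≤9, objective 8.
(x_1,x_2)=(0,3): 3·0+4·3=12≤17, 6·0+1·3=3≤9, objective 6.
Maximum is 14 at (x_1,x_2)=(1,3).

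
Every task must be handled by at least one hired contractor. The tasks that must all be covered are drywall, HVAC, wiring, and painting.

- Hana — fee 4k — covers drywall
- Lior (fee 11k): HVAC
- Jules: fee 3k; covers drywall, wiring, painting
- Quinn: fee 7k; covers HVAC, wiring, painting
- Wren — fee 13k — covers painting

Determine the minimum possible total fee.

This is a weighted set-cover instance.
Choose Jules and Quinn: together they cover drywall, HVAC, wiring, painting — every task.
Total fee: 3 + 7 = 10.
No cover costs less than 10.

10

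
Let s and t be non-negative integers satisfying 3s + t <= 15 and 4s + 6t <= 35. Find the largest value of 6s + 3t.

33

(s,t)=(4,3): 3·4+1·3=15≤15, 4·4+6·3=34≤35, objective 33.
(s,t)=(4,2): 3·4+1·2=14≤15, 4·4+6·2=28≤35, objective 30.
(s,t)=(3,3): 3·3+1·3=12≤15, 4·3+6·3=30≤35, objective 27.
(s,t)=(2,4): 3·2+1·4=10≤15, 4·2+6·4=32≤35, objective 24.
The best lattice point is (4,3), giving 33.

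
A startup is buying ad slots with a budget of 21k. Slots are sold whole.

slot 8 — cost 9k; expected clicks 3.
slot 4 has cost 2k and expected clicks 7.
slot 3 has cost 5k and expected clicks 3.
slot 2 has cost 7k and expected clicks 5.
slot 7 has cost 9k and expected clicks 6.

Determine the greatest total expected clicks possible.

Treat it as a binary knapsack problem.
Take slot 4, slot 2, and slot 7: cost 2 + 7 + 9 = 18 ≤ 21, expected clicks 7 + 5 + 6 = 18.
No other feasible combination does better.

18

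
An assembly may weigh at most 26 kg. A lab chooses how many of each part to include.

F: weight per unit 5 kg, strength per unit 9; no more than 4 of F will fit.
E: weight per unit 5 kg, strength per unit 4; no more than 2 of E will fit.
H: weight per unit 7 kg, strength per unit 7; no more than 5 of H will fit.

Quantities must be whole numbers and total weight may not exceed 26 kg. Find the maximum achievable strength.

F has the best ratio (9/5); taking only F gives at most 4×9 = 36 (stopped by the supply cap of 4).
Mixing does better — 4×F and 1×E: weight 25 ≤ 26, strength 4·9 + 1·4 = 40.

40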